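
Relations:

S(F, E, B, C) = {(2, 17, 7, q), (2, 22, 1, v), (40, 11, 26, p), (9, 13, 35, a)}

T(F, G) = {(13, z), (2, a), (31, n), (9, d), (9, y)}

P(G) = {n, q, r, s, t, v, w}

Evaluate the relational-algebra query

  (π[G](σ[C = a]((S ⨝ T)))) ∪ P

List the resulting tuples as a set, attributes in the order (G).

{d, n, q, r, s, t, v, w, y}

S ⋈ T (natural join on F): {(2, 17, 7, q, a), (2, 22, 1, v, a), (9, 13, 35, a, d), (9, 13, 35, a, y)}
σ[C = a]: keep tuples satisfying C = a → {(9, 13, 35, a, d), (9, 13, 35, a, y)}
Projecting to G: {d, y}
Set union of the two operands is {d, n, q, r, s, t, v, w, y}.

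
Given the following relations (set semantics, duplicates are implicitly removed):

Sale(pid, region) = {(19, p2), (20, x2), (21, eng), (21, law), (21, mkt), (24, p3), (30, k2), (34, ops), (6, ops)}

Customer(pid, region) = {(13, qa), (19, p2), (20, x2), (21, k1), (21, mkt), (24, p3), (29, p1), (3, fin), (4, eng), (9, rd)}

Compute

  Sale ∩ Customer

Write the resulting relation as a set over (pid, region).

{(19, p2), (20, x2), (21, mkt), (24, p3)}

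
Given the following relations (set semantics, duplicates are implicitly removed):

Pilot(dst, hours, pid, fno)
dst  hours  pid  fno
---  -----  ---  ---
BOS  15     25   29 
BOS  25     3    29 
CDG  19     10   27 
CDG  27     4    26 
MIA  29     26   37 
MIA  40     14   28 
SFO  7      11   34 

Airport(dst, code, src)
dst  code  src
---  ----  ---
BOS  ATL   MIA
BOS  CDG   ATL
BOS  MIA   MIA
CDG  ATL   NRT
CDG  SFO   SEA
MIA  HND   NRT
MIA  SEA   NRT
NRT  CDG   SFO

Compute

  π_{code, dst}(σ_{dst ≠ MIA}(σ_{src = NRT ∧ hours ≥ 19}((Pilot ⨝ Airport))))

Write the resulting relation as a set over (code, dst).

Natural join on dst: {(BOS, 15, 25, 29, ATL, MIA), (BOS, 15, 25, 29, CDG, ATL), (BOS, 15, 25, 29, MIA, MIA), (BOS, 25, 3, 29, ATL, MIA), (BOS, 25, 3, 29, CDG, ATL), (BOS, 25, 3, 29, MIA, MIA), (CDG, 19, 10, 27, ATL, NRT), (CDG, 19, 10, 27, SFO, SEA), (CDG, 27, 4, 26, ATL, NRT), (CDG, 27, 4, 26, SFO, SEA), (MIA, 29, 26, 37, HND, NRT), (MIA, 29, 26, 37, SEA, NRT), (MIA, 40, 14, 28, HND, NRT), (MIA, 40, 14, 28, SEA, NRT)}
σ[src = NRT ∧ hours ≥ 19]: keep tuples satisfying src = NRT ∧ hours ≥ 19 → {(CDG, 19, 10, 27, ATL, NRT), (CDG, 27, 4, 26, ATL, NRT), (MIA, 29, 26, 37, HND, NRT), (MIA, 29, 26, 37, SEA, NRT), (MIA, 40, 14, 28, HND, NRT), (MIA, 40, 14, 28, SEA, NRT)}
σ[dst ≠ MIA]: keep tuples satisfying dst ≠ MIA → {(CDG, 19, 10, 27, ATL, NRT), (CDG, 27, 4, 26, ATL, NRT)}
π[code, dst]: project onto (code, dst) (1 duplicate(s) eliminated) → {(ATL, CDG)}

{(ATL, CDG)}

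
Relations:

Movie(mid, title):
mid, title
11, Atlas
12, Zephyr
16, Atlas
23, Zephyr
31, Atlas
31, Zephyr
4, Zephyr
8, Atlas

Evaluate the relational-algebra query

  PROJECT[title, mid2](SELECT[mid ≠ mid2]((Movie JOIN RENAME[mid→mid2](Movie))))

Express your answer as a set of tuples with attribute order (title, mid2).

{(Atlas, 11), (Atlas, 16), (Atlas, 31), (Atlas, 8), (Zephyr, 12), (Zephyr, 23), (Zephyr, 31), (Zephyr, 4)}

ρ[mid→mid2]: schema becomes (mid2, title); tuples unchanged.
Natural join on title: {(11, Atlas, 11), (11, Atlas, 16), (11, Atlas, 31), (11, Atlas, 8), (12, Zephyr, 12), (12, Zephyr, 23), (12, Zephyr, 31), (12, Zephyr, 4), (16, Atlas, 11), (16, Atlas, 16), (16, Atlas, 31), (16, Atlas, 8), (23, Zephyr, 12), (23, Zephyr, 23), (23, Zephyr, 31), (23, Zephyr, 4), (31, Atlas, 11), (31, Atlas, 16), (31, Atlas, 31), (31, Atlas, 8), (31, Zephyr, 12), (31, Zephyr, 23), (31, Zephyr, 31), (31, Zephyr, 4), (4, Zephyr, 12), (4, Zephyr, 23), (4, Zephyr, 31), (4, Zephyr, 4), (8, Atlas, 11), (8, Atlas, 16), (8, Atlas, 31), (8, Atlas, 8)}
Filtering on mid ≠ mid2 leaves {(11, Atlas, 16), (11, Atlas, 31), (11, Atlas, 8), (12, Zephyr, 23), (12, Zephyr, 31), (12, Zephyr, 4), (16, Atlas, 11), (16, Atlas, 31), (16, Atlas, 8), (23, Zephyr, 12), (23, Zephyr, 31), (23, Zephyr, 4), (31, Atlas, 11), (31, Atlas, 16), (31, Atlas, 8), (31, Zephyr, 12), (31, Zephyr, 23), (31, Zephyr, 4), (4, Zephyr, 12), (4, Zephyr, 23), (4, Zephyr, 31), (8, Atlas, 11), (8, Atlas, 16), (8, Atlas, 31)}.
Keep only column(s) title, mid2 (16 duplicate(s) eliminated): {(Atlas, 11), (Atlas, 16), (Atlas, 31), (Atlas, 8), (Zephyr, 12), (Zephyr, 23), (Zephyr, 31), (Zephyr, 4)}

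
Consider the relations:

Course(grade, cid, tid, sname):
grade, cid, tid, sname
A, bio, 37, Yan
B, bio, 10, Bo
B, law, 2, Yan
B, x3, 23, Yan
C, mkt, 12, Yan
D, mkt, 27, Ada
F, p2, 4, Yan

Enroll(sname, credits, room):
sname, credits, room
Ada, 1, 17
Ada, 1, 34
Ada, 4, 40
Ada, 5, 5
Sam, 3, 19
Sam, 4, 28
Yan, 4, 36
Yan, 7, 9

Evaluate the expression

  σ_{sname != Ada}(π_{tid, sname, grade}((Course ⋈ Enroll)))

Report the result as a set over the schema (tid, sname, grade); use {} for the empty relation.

{(12, Yan, C), (2, Yan, B), (23, Yan, B), (37, Yan, A), (4, Yan, F)}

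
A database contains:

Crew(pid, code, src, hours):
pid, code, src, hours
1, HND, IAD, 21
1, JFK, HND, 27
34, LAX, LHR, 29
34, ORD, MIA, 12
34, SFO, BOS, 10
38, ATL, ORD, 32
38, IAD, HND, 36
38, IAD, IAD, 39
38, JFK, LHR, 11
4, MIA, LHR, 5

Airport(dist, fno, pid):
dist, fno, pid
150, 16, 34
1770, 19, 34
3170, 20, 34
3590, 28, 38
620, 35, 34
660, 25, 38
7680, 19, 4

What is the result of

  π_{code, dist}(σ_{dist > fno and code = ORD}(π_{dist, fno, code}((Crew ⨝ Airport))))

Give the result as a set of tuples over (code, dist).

{(ORD, 150), (ORD, 1770), (ORD, 3170), (ORD, 620)}

Natural join on pid: {(34, LAX, LHR, 29, 150, 16), (34, LAX, LHR, 29, 1770, 19), (34, LAX, LHR, 29, 3170, 20), (34, LAX, LHR, 29, 620, 35), (34, ORD, MIA, 12, 150, 16), (34, ORD, MIA, 12, 1770, 19), (34, ORD, MIA, 12, 3170, 20), (34, ORD, MIA, 12, 620, 35), (34, SFO, BOS, 10, 150, 16), (34, SFO, BOS, 10, 1770, 19), (34, SFO, BOS, 10, 3170, 20), (34, SFO, BOS, 10, 620, 35), (38, ATL, ORD, 32, 3590, 28), (38, ATL, ORD, 32, 660, 25), (38, IAD, HND, 36, 3590, 28), (38, IAD, HND, 36, 660, 25), (38, IAD, IAD, 39, 3590, 28), (38, IAD, IAD, 39, 660, 25), (38, JFK, LHR, 11, 3590, 28), (38, JFK, LHR, 11, 660, 25), (4, MIA, LHR, 5, 7680, 19)}
Keep only column(s) dist, fno, code (2 duplicate(s) eliminated): {(150, 16, LAX), (150, 16, ORD), (150, 16, SFO), (1770, 19, LAX), (1770, 19, ORD), (1770, 19, SFO), (3170, 20, LAX), (3170, 20, ORD), (3170, 20, SFO), (3590, 28, ATL), (3590, 28, IAD), (3590, 28, JFK), (620, 35, LAX), (620, 35, ORD), (620, 35, SFO), (660, 25, ATL), (660, 25, IAD), (660, 25, JFK), (7680, 19, MIA)}
Selection dist > fno and code = ORD: {(150, 16, ORD), (1770, 19, ORD), (3170, 20, ORD), (620, 35, ORD)}
Keep only column(s) code, dist: {(ORD, 150), (ORD, 1770), (ORD, 3170), (ORD, 620)}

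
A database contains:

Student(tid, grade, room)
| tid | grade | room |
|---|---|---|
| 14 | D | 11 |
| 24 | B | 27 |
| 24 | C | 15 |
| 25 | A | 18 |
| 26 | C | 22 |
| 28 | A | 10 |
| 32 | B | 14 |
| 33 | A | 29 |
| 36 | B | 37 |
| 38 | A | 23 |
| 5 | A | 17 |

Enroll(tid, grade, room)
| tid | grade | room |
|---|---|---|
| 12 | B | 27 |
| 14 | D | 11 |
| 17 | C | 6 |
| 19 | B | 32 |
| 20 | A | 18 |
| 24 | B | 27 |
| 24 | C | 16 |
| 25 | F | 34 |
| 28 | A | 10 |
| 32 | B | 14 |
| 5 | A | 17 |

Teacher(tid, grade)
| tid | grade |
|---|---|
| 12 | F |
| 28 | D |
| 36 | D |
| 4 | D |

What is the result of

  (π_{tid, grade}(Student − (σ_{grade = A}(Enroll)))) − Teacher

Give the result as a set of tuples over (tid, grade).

Selection grade = A: {(20, A, 18), (28, A, 10), (5, A, 17)}
Set difference of the two operands is {(14, D, 11), (24, B, 27), (24, C, 15), (25, A, 18), (26, C, 22), (32, B, 14), (33, A, 29), (36, B, 37), (38, A, 23)}.
π_{tid, grade} gives {(14, D), (24, B), (24, C), (25, A), (26, C), (32, B), (33, A), (36, B), (38, A)}.
Set difference of the two operands is {(14, D), (24, B), (24, C), (25, A), (26, C), (32, B), (33, A), (36, B), (38, A)}.

{(14, D), (24, B), (24, C), (25, A), (26, C), (32, B), (33, A), (36, B), (38, A)}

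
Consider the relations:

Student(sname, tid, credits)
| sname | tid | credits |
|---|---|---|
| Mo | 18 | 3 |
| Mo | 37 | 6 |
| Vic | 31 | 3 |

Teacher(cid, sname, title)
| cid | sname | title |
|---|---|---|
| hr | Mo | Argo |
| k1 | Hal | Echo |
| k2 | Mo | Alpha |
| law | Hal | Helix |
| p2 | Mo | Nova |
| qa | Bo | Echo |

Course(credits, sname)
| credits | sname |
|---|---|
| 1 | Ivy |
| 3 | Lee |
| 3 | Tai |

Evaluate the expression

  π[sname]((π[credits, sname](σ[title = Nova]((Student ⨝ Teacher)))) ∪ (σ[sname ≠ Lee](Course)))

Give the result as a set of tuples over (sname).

Natural join on sname: {(Mo, 18, 3, hr, Argo), (Mo, 18, 3, k2, Alpha), (Mo, 18, 3, p2, Nova), (Mo, 37, 6, hr, Argo), (Mo, 37, 6, k2, Alpha), (Mo, 37, 6, p2, Nova)}
Apply σ_{title = Nova}; surviving tuples: {(Mo, 18, 3, p2, Nova), (Mo, 37, 6, p2, Nova)}
Keep only column(s) credits, sname: {(3, Mo), (6, Mo)}
Apply σ_{sname ≠ Lee}; surviving tuples: {(1, Ivy), (3, Tai)}
Set union of the two operands is {(1, Ivy), (3, Mo), (3, Tai), (6, Mo)}.
Keep only column(s) sname (1 duplicate(s) eliminated): {Ivy, Mo, Tai}

{Ivy, Mo, Tai}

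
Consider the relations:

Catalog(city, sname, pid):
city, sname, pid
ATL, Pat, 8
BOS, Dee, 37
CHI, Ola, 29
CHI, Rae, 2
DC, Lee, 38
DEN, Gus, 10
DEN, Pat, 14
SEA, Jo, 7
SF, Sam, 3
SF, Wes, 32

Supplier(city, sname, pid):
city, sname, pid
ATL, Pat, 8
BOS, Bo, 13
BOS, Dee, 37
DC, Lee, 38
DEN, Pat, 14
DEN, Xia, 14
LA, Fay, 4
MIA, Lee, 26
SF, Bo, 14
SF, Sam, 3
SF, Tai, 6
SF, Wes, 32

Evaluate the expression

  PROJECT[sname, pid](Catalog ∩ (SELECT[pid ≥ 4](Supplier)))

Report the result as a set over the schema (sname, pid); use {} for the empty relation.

{(Dee, 37), (Lee, 38), (Pat, 14), (Pat, 8), (Wes, 32)}

σ[pid ≥ 4]: keep tuples satisfying pid ≥ 4 → {(ATL, Pat, 8), (BOS, Bo, 13), (BOS, Dee, 37), (DC, Lee, 38), (DEN, Pat, 14), (DEN, Xia, 14), (LA, Fay, 4), (MIA, Lee, 26), (SF, Bo, 14), (SF, Tai, 6), (SF, Wes, 32)}
Set intersection of the two operands is {(ATL, Pat, 8), (BOS, Dee, 37), (DC, Lee, 38), (DEN, Pat, 14), (SF, Wes, 32)}.
Projecting to sname, pid: {(Dee, 37), (Lee, 38), (Pat, 14), (Pat, 8), (Wes, 32)}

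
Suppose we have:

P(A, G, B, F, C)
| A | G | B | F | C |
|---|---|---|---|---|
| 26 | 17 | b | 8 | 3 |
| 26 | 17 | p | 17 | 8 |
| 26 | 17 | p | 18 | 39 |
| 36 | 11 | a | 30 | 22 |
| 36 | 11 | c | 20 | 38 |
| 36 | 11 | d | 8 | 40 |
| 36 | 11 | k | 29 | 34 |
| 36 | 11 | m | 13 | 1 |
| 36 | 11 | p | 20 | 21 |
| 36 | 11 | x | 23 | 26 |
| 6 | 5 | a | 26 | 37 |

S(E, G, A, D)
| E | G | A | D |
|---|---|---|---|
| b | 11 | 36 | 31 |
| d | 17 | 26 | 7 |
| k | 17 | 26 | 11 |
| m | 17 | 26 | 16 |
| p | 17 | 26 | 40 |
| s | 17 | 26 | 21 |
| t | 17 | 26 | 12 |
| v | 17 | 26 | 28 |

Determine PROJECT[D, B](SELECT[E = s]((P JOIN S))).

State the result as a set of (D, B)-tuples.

Joining P and S on A, G yields {(26, 17, b, 8, 3, d, 7), (26, 17, b, 8, 3, k, 11), (26, 17, b, 8, 3, m, 16), (26, 17, b, 8, 3, p, 40), (26, 17, b, 8, 3, s, 21), (26, 17, b, 8, 3, t, 12), (26, 17, b, 8, 3, v, 28), (26, 17, p, 17, 8, d, 7), (26, 17, p, 17, 8, k, 11), (26, 17, p, 17, 8, m, 16), (26, 17, p, 17, 8, p, 40), (26, 17, p, 17, 8, s, 21), (26, 17, p, 17, 8, t, 12), (26, 17, p, 17, 8, v, 28), (26, 17, p, 18, 39, d, 7), (26, 17, p, 18, 39, k, 11), (26, 17, p, 18, 39, m, 16), (26, 17, p, 18, 39, p, 40), (26, 17, p, 18, 39, s, 21), (26, 17, p, 18, 39, t, 12), (26, 17, p, 18, 39, v, 28), (36, 11, a, 30, 22, b, 31), (36, 11, c, 20, 38, b, 31), (36, 11, d, 8, 40, b, 31), (36, 11, k, 29, 34, b, 31), (36, 11, m, 13, 1, b, 31), (36, 11, p, 20, 21, b, 31), (36, 11, x, 23, 26, b, 31)}.
Selection E = s: {(26, 17, b, 8, 3, s, 21), (26, 17, p, 17, 8, s, 21), (26, 17, p, 18, 39, s, 21)}
π_{D, B} gives {(21, b), (21, p)} (1 duplicate(s) eliminated).

{(21, b), (21, p)}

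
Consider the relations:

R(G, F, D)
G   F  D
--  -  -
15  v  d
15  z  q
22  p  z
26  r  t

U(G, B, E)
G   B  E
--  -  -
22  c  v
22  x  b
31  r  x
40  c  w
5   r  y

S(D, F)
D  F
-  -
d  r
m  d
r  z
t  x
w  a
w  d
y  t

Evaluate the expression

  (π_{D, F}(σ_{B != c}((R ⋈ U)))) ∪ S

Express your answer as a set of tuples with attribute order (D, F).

{(d, r), (m, d), (r, z), (t, x), (w, a), (w, d), (y, t), (z, p)}

Natural join on G: {(22, p, z, c, v), (22, p, z, x, b)}
Apply σ_{B != c}; surviving tuples: {(22, p, z, x, b)}
π[D, F]: project onto (D, F) → {(z, p)}
Set union of the two operands is {(d, r), (m, d), (r, z), (t, x), (w, a), (w, d), (y, t), (z, p)}.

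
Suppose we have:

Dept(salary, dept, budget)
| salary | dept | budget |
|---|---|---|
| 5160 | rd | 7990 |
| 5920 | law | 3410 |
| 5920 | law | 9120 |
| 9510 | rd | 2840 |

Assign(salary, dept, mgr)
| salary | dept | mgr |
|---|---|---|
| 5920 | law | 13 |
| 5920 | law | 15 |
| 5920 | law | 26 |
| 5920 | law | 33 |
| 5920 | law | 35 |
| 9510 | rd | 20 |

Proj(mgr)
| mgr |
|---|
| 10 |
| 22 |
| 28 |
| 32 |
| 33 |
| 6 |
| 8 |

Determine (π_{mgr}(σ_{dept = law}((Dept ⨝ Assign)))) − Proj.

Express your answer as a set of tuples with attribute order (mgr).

{13, 15, 26, 35}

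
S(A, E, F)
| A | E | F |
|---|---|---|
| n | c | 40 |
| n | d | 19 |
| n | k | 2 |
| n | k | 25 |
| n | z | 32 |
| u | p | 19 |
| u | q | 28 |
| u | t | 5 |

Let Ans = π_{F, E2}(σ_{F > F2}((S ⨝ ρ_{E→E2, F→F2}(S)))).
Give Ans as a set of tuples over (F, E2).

{(19, k), (19, t), (25, d), (25, k), (28, p), (28, t), (32, d), (32, k), (40, d), (40, k), (40, z)}

ρ[E→E2, F→F2]: schema becomes (A, E2, F2); tuples unchanged.
S ⋈ ρ_{E→E2, F→F2}(S) (natural join on A): {(n, c, 40, c, 40), (n, c, 40, d, 19), (n, c, 40, k, 2), (n, c, 40, k, 25), (n, c, 40, z, 32), (n, d, 19, c, 40), (n, d, 19, d, 19), (n, d, 19, k, 2), (n, d, 19, k, 25), (n, d, 19, z, 32), (n, k, 2, c, 40), (n, k, 2, d, 19), (n, k, 2, k, 2), (n, k, 2, k, 25), (n, k, 2, z, 32), (n, k, 25, c, 40), (n, k, 25, d, 19), (n, k, 25, k, 2), (n, k, 25, k, 25), (n, k, 25, z, 32), (n, z, 32, c, 40), (n, z, 32, d, 19), (n, z, 32, k, 2), (n, z, 32, k, 25), (n, z, 32, z, 32), (u, p, 19, p, 19), (u, p, 19, q, 28), (u, p, 19, t, 5), (u, q, 28, p, 19), (u, q, 28, q, 28), (u, q, 28, t, 5), (u, t, 5, p, 19), (u, t, 5, q, 28), (u, t, 5, t, 5)}
Selection F > F2: {(n, c, 40, d, 19), (n, c, 40, k, 2), (n, c, 40, k, 25), (n, c, 40, z, 32), (n, d, 19, k, 2), (n, k, 25, d, 19), (n, k, 25, k, 2), (n, z, 32, d, 19), (n, z, 32, k, 2), (n, z, 32, k, 25), (u, p, 19, t, 5), (u, q, 28, p, 19), (u, q, 28, t, 5)}
π[F, E2]: project onto (F, E2) (2 duplicate(s) eliminated) → {(19, k), (19, t), (25, d), (25, k), (28, p), (28, t), (32, d), (32, k), (40, d), (40, k), (40, z)}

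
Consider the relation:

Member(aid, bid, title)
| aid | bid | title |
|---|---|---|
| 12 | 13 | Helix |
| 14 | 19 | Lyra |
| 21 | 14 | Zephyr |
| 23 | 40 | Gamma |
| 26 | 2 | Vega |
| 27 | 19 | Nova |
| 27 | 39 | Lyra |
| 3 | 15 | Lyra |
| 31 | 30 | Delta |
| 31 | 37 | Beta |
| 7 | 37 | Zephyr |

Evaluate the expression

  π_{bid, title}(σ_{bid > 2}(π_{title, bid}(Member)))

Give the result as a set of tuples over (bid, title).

{(13, Helix), (14, Zephyr), (15, Lyra), (19, Lyra), (19, Nova), (30, Delta), (37, Beta), (37, Zephyr), (39, Lyra), (40, Gamma)}

π[title, bid]: project onto (title, bid) → {(Beta, 37), (Delta, 30), (Gamma, 40), (Helix, 13), (Lyra, 15), (Lyra, 19), (Lyra, 39), (Nova, 19), (Vega, 2), (Zephyr, 14), (Zephyr, 37)}
Selection bid > 2: {(Beta, 37), (Delta, 30), (Gamma, 40), (Helix, 13), (Lyra, 15), (Lyra, 19), (Lyra, 39), (Nova, 19), (Zephyr, 14), (Zephyr, 37)}
π[bid, title]: project onto (bid, title) → {(13, Helix), (14, Zephyr), (15, Lyra), (19, Lyra), (19, Nova), (30, Delta), (37, Beta), (37, Zephyr), (39, Lyra), (40, Gamma)}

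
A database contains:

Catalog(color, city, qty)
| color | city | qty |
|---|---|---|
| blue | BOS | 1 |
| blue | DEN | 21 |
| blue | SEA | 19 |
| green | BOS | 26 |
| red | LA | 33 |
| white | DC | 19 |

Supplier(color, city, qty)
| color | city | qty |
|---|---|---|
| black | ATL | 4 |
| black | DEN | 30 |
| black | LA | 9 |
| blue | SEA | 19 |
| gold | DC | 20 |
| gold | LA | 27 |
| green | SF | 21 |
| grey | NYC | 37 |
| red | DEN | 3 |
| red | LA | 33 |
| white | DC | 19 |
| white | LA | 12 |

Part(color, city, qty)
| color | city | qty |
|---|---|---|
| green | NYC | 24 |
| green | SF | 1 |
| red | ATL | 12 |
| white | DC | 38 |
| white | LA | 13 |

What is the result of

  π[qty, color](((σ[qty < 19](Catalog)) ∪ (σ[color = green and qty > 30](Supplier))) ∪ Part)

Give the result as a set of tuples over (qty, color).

Selection qty < 19: {(blue, BOS, 1)}
Selection color = green and qty > 30: {}
Union: {(blue, BOS, 1)} with {} → {(blue, BOS, 1)}
Union: {(blue, BOS, 1)} with {(green, NYC, 24), (green, SF, 1), (red, ATL, 12), (white, DC, 38), (white, LA, 13)} → {(blue, BOS, 1), (green, NYC, 24), (green, SF, 1), (red, ATL, 12), (white, DC, 38), (white, LA, 13)}
π[qty, color]: project onto (qty, color) → {(1, blue), (1, green), (12, red), (13, white), (24, green), (38, white)}

{(1, blue), (1, green), (12, red), (13, white), (24, green), (38, white)}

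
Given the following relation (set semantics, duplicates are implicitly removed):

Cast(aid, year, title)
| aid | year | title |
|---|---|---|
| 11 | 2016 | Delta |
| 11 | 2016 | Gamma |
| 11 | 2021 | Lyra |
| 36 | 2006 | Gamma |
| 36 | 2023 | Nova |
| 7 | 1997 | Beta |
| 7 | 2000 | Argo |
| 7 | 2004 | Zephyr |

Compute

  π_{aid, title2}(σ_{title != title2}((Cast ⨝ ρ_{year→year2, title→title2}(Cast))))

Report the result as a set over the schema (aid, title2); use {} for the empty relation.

{(11, Delta), (11, Gamma), (11, Lyra), (36, Gamma), (36, Nova), (7, Argo), (7, Beta), (7, Zephyr)}

ρ[year→year2, title→title2]: schema becomes (aid, year2, title2); tuples unchanged.
Natural join on aid: {(11, 2016, Delta, 2016, Delta), (11, 2016, Delta, 2016, Gamma), (11, 2016, Delta, 2021, Lyra), (11, 2016, Gamma, 2016, Delta), (11, 2016, Gamma, 2016, Gamma), (11, 2016, Gamma, 2021, Lyra), (11, 2021, Lyra, 2016, Delta), (11, 2021, Lyra, 2016, Gamma), (11, 2021, Lyra, 2021, Lyra), (36, 2006, Gamma, 2006, Gamma), (36, 2006, Gamma, 2023, Nova), (36, 2023, Nova, 2006, Gamma), (36, 2023, Nova, 2023, Nova), (7, 1997, Beta, 1997, Beta), (7, 1997, Beta, 2000, Argo), (7, 1997, Beta, 2004, Zephyr), (7, 2000, Argo, 1997, Beta), (7, 2000, Argo, 2000, Argo), (7, 2000, Argo, 2004, Zephyr), (7, 2004, Zephyr, 1997, Beta), (7, 2004, Zephyr, 2000, Argo), (7, 2004, Zephyr, 2004, Zephyr)}
Filtering on title != title2 leaves {(11, 2016, Delta, 2016, Gamma), (11, 2016, Delta, 2021, Lyra), (11, 2016, Gamma, 2016, Delta), (11, 2016, Gamma, 2021, Lyra), (11, 2021, Lyra, 2016, Delta), (11, 2021, Lyra, 2016, Gamma), (36, 2006, Gamma, 2023, Nova), (36, 2023, Nova, 2006, Gamma), (7, 1997, Beta, 2000, Argo), (7, 1997, Beta, 2004, Zephyr), (7, 2000, Argo, 1997, Beta), (7, 2000, Argo, 2004, Zephyr), (7, 2004, Zephyr, 1997, Beta), (7, 2004, Zephyr, 2000, Argo)}.
Keep only column(s) aid, title2 (6 duplicate(s) eliminated): {(11, Delta), (11, Gamma), (11, Lyra), (36, Gamma), (36, Nova), (7, Argo), (7, Beta), (7, Zephyr)}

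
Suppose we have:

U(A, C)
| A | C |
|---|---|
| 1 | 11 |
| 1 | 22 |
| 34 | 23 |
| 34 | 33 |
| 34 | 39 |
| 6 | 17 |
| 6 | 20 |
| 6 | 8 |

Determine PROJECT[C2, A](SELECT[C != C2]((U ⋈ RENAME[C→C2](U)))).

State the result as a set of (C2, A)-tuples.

{(11, 1), (17, 6), (20, 6), (22, 1), (23, 34), (33, 34), (39, 34), (8, 6)}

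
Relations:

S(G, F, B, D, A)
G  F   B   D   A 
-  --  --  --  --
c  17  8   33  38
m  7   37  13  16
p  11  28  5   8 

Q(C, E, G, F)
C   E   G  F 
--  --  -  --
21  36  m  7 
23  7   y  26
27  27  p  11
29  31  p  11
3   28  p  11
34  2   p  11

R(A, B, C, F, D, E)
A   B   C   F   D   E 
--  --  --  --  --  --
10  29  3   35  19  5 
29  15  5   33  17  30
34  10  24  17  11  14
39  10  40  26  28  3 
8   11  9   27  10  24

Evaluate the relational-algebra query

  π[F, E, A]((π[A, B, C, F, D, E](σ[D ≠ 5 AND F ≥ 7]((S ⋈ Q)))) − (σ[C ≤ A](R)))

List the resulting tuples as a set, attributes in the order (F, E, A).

{(7, 36, 16)}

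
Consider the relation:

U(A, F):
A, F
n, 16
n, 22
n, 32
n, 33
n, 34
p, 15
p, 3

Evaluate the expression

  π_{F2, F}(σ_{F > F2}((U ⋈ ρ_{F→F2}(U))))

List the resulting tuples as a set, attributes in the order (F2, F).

{(16, 22), (16, 32), (16, 33), (16, 34), (22, 32), (22, 33), (22, 34), (3, 15), (32, 33), (32, 34), (33, 34)}

ρ[F→F2]: schema becomes (A, F2); tuples unchanged.
Joining U and ρ_{F→F2}(U) on A yields {(n, 16, 16), (n, 16, 22), (n, 16, 32), (n, 16, 33), (n, 16, 34), (n, 22, 16), (n, 22, 22), (n, 22, 32), (n, 22, 33), (n, 22, 34), (n, 32, 16), (n, 32, 22), (n, 32, 32), (n, 32, 33), (n, 32, 34), (n, 33, 16), (n, 33, 22), (n, 33, 32), (n, 33, 33), (n, 33, 34), (n, 34, 16), (n, 34, 22), (n, 34, 32), (n, 34, 33), (n, 34, 34), (p, 15, 15), (p, 15, 3), (p, 3, 15), (p, 3, 3)}.
Filtering on F > F2 leaves {(n, 22, 16), (n, 32, 16), (n, 32, 22), (n, 33, 16), (n, 33, 22), (n, 33, 32), (n, 34, 16), (n, 34, 22), (n, 34, 32), (n, 34, 33), (p, 15, 3)}.
π[F2, F]: project onto (F2, F) → {(16, 22), (16, 32), (16, 33), (16, 34), (22, 32), (22, 33), (22, 34), (3, 15), (32, 33), (32, 34), (33, 34)}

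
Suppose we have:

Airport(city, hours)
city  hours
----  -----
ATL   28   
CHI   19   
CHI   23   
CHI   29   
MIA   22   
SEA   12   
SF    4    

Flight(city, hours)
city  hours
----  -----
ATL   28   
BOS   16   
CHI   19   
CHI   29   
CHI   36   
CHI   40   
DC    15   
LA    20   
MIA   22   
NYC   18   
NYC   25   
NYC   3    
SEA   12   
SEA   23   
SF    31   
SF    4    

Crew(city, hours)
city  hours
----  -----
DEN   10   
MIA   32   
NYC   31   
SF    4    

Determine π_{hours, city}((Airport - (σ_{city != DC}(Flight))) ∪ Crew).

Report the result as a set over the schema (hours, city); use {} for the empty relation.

{(10, DEN), (23, CHI), (31, NYC), (32, MIA), (4, SF)}

Filtering on city != DC leaves {(ATL, 28), (BOS, 16), (CHI, 19), (CHI, 29), (CHI, 36), (CHI, 40), (LA, 20), (MIA, 22), (NYC, 18), (NYC, 25), (NYC, 3), (SEA, 12), (SEA, 23), (SF, 31), (SF, 4)}.
Taking the difference: {(CHI, 23)}
Taking the union: {(CHI, 23), (DEN, 10), (MIA, 32), (NYC, 31), (SF, 4)}
π_{hours, city} gives {(10, DEN), (23, CHI), (31, NYC), (32, MIA), (4, SF)}.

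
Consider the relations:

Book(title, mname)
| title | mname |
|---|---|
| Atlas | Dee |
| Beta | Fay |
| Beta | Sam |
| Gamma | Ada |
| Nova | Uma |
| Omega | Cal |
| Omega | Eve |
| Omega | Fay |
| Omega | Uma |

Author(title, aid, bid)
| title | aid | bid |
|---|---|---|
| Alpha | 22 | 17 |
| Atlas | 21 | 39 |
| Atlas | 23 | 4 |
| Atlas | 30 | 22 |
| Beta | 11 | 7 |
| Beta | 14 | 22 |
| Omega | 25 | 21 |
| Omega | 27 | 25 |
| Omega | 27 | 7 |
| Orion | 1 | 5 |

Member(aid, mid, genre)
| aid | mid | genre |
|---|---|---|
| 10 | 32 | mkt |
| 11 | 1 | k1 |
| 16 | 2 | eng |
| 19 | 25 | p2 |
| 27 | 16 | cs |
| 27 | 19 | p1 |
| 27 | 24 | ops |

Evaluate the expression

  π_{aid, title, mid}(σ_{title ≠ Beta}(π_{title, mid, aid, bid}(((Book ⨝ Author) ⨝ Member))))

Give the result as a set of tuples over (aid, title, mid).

Book ⋈ Author (natural join on title): {(Atlas, Dee, 21, 39), (Atlas, Dee, 23, 4), (Atlas, Dee, 30, 22), (Beta, Fay, 11, 7), (Beta, Fay, 14, 22), (Beta, Sam, 11, 7), (Beta, Sam, 14, 22), (Omega, Cal, 25, 21), (Omega, Cal, 27, 25), (Omega, Cal, 27, 7), (Omega, Eve, 25, 21), (Omega, Eve, 27, 25), (Omega, Eve, 27, 7), (Omega, Fay, 25, 21), (Omega, Fay, 27, 25), (Omega, Fay, 27, 7), (Omega, Uma, 25, 21), (Omega, Uma, 27, 25), (Omega, Uma, 27, 7)}
(Book ⨝ Author) ⋈ Member (natural join on aid): {(Beta, Fay, 11, 7, 1, k1), (Beta, Sam, 11, 7, 1, k1), (Omega, Cal, 27, 25, 16, cs), (Omega, Cal, 27, 25, 19, p1), (Omega, Cal, 27, 25, 24, ops), (Omega, Cal, 27, 7, 16, cs), (Omega, Cal, 27, 7, 19, p1), (Omega, Cal, 27, 7, 24, ops), (Omega, Eve, 27, 25, 16, cs), (Omega, Eve, 27, 25, 19, p1), (Omega, Eve, 27, 25, 24, ops), (Omega, Eve, 27, 7, 16, cs), (Omega, Eve, 27, 7, 19, p1), (Omega, Eve, 27, 7, 24, ops), (Omega, Fay, 27, 25, 16, cs), (Omega, Fay, 27, 25, 19, p1), (Omega, Fay, 27, 25, 24, ops), (Omega, Fay, 27, 7, 16, cs), (Omega, Fay, 27, 7, 19, p1), (Omega, Fay, 27, 7, 24, ops), (Omega, Uma, 27, 25, 16, cs), (Omega, Uma, 27, 25, 19, p1), (Omega, Uma, 27, 25, 24, ops), (Omega, Uma, 27, 7, 16, cs), (Omega, Uma, 27, 7, 19, p1), (Omega, Uma, 27, 7, 24, ops)}
Keep only column(s) title, mid, aid, bid (19 duplicate(s) eliminated): {(Beta, 1, 11, 7), (Omega, 16, 27, 25), (Omega, 16, 27, 7), (Omega, 19, 27, 25), (Omega, 19, 27, 7), (Omega, 24, 27, 25), (Omega, 24, 27, 7)}
Filtering on title ≠ Beta leaves {(Omega, 16, 27, 25), (Omega, 16, 27, 7), (Omega, 19, 27, 25), (Omega, 19, 27, 7), (Omega, 24, 27, 25), (Omega, 24, 27, 7)}.
Keep only column(s) aid, title, mid (3 duplicate(s) eliminated): {(27, Omega, 16), (27, Omega, 19), (27, Omega, 24)}

{(27, Omega, 16), (27, Omega, 19), (27, Omega, 24)}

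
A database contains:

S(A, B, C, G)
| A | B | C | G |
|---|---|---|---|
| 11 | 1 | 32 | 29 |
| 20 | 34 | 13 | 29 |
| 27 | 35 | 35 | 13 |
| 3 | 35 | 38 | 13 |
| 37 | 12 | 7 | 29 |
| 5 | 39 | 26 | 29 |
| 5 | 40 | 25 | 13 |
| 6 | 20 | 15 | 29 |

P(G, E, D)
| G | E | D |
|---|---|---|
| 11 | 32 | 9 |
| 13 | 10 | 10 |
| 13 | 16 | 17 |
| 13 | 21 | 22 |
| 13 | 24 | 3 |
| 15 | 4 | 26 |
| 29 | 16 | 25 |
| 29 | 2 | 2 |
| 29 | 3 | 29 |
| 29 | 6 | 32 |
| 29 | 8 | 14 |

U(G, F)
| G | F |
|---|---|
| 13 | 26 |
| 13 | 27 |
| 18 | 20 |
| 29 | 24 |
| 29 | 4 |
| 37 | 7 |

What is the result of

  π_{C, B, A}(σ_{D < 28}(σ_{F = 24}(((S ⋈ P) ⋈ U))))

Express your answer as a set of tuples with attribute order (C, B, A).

{(13, 34, 20), (15, 20, 6), (26, 39, 5), (32, 1, 11), (7, 12, 37)}

Natural join on G: {(11, 1, 32, 29, 16, 25), (11, 1, 32, 29, 2, 2), (11, 1, 32, 29, 3, 29), (11, 1, 32, 29, 6, 32), (11, 1, 32, 29, 8, 14), (20, 34, 13, 29, 16, 25), (20, 34, 13, 29, 2, 2), (20, 34, 13, 29, 3, 29), (20, 34, 13, 29, 6, 32), (20, 34, 13, 29, 8, 14), (27, 35, 35, 13, 10, 10), (27, 35, 35, 13, 16, 17), (27, 35, 35, 13, 21, 22), (27, 35, 35, 13, 24, 3), (3, 35, 38, 13, 10, 10), (3, 35, 38, 13, 16, 17), (3, 35, 38, 13, 21, 22), (3, 35, 38, 13, 24, 3), (37, 12, 7, 29, 16, 25), (37, 12, 7, 29, 2, 2), (37, 12, 7, 29, 3, 29), (37, 12, 7, 29, 6, 32), (37, 12, 7, 29, 8, 14), (5, 39, 26, 29, 16, 25), (5, 39, 26, 29, 2, 2), (5, 39, 26, 29, 3, 29), (5, 39, 26, 29, 6, 32), (5, 39, 26, 29, 8, 14), (5, 40, 25, 13, 10, 10), (5, 40, 25, 13, 16, 17), (5, 40, 25, 13, 21, 22), (5, 40, 25, 13, 24, 3), (6, 20, 15, 29, 16, 25), (6, 20, 15, 29, 2, 2), (6, 20, 15, 29, 3, 29), (6, 20, 15, 29, 6, 32), (6, 20, 15, 29, 8, 14)}
Natural join on G: {(11, 1, 32, 29, 16, 25, 24), (11, 1, 32, 29, 16, 25, 4), (11, 1, 32, 29, 2, 2, 24), (11, 1, 32, 29, 2, 2, 4), (11, 1, 32, 29, 3, 29, 24), (11, 1, 32, 29, 3, 29, 4), (11, 1, 32, 29, 6, 32, 24), (11, 1, 32, 29, 6, 32, 4), (11, 1, 32, 29, 8, 14, 24), (11, 1, 32, 29, 8, 14, 4), (20, 34, 13, 29, 16, 25, 24), (20, 34, 13, 29, 16, 25, 4), (20, 34, 13, 29, 2, 2, 24), (20, 34, 13, 29, 2, 2, 4), (20, 34, 13, 29, 3, 29, 24), (20, 34, 13, 29, 3, 29, 4), (20, 34, 13, 29, 6, 32, 24), (20, 34, 13, 29, 6, 32, 4), (20, 34, 13, 29, 8, 14, 24), (20, 34, 13, 29, 8, 14, 4), (27, 35, 35, 13, 10, 10, 26), (27, 35, 35, 13, 10, 10, 27), (27, 35, 35, 13, 16, 17, 26), (27, 35, 35, 13, 16, 17, 27), (27, 35, 35, 13, 21, 22, 26), (27, 35, 35, 13, 21, 22, 27), (27, 35, 35, 13, 24, 3, 26), (27, 35, 35, 13, 24, 3, 27), (3, 35, 38, 13, 10, 10, 26), (3, 35, 38, 13, 10, 10, 27), (3, 35, 38, 13, 16, 17, 26), (3, 35, 38, 13, 16, 17, 27), (3, 35, 38, 13, 21, 22, 26), (3, 35, 38, 13, 21, 22, 27), (3, 35, 38, 13, 24, 3, 26), (3, 35, 38, 13, 24, 3, 27), (37, 12, 7, 29, 16, 25, 24), (37, 12, 7, 29, 16, 25, 4), (37, 12, 7, 29, 2, 2, 24), (37, 12, 7, 29, 2, 2, 4), (37, 12, 7, 29, 3, 29, 24), (37, 12, 7, 29, 3, 29, 4), (37, 12, 7, 29, 6, 32, 24), (37, 12, 7, 29, 6, 32, 4), (37, 12, 7, 29, 8, 14, 24), (37, 12, 7, 29, 8, 14, 4), (5, 39, 26, 29, 16, 25, 24), (5, 39, 26, 29, 16, 25, 4), (5, 39, 26, 29, 2, 2, 24), (5, 39, 26, 29, 2, 2, 4), (5, 39, 26, 29, 3, 29, 24), (5, 39, 26, 29, 3, 29, 4), (5, 39, 26, 29, 6, 32, 24), (5, 39, 26, 29, 6, 32, 4), (5, 39, 26, 29, 8, 14, 24), (5, 39, 26, 29, 8, 14, 4), (5, 40, 25, 13, 10, 10, 26), (5, 40, 25, 13, 10, 10, 27), (5, 40, 25, 13, 16, 17, 26), (5, 40, 25, 13, 16, 17, 27), (5, 40, 25, 13, 21, 22, 26), (5, 40, 25, 13, 21, 22, 27), (5, 40, 25, 13, 24, 3, 26), (5, 40, 25, 13, 24, 3, 27), (6, 20, 15, 29, 16, 25, 24), (6, 20, 15, 29, 16, 25, 4), (6, 20, 15, 29, 2, 2, 24), (6, 20, 15, 29, 2, 2, 4), (6, 20, 15, 29, 3, 29, 24), (6, 20, 15, 29, 3, 29, 4), (6, 20, 15, 29, 6, 32, 24), (6, 20, 15, 29, 6, 32, 4), (6, 20, 15, 29, 8, 14, 24), (6, 20, 15, 29, 8, 14, 4)}
Filtering on F = 24 leaves {(11, 1, 32, 29, 16, 25, 24), (11, 1, 32, 29, 2, 2, 24), (11, 1, 32, 29, 3, 29, 24), (11, 1, 32, 29, 6, 32, 24), (11, 1, 32, 29, 8, 14, 24), (20, 34, 13, 29, 16, 25, 24), (20, 34, 13, 29, 2, 2, 24), (20, 34, 13, 29, 3, 29, 24), (20, 34, 13, 29, 6, 32, 24), (20, 34, 13, 29, 8, 14, 24), (37, 12, 7, 29, 16, 25, 24), (37, 12, 7, 29, 2, 2, 24), (37, 12, 7, 29, 3, 29, 24), (37, 12, 7, 29, 6, 32, 24), (37, 12, 7, 29, 8, 14, 24), (5, 39, 26, 29, 16, 25, 24), (5, 39, 26, 29, 2, 2, 24), (5, 39, 26, 29, 3, 29, 24), (5, 39, 26, 29, 6, 32, 24), (5, 39, 26, 29, 8, 14, 24), (6, 20, 15, 29, 16, 25, 24), (6, 20, 15, 29, 2, 2, 24), (6, 20, 15, 29, 3, 29, 24), (6, 20, 15, 29, 6, 32, 24), (6, 20, 15, 29, 8, 14, 24)}.
Filtering on D < 28 leaves {(11, 1, 32, 29, 16, 25, 24), (11, 1, 32, 29, 2, 2, 24), (11, 1, 32, 29, 8, 14, 24), (20, 34, 13, 29, 16, 25, 24), (20, 34, 13, 29, 2, 2, 24), (20, 34, 13, 29, 8, 14, 24), (37, 12, 7, 29, 16, 25, 24), (37, 12, 7, 29, 2, 2, 24), (37, 12, 7, 29, 8, 14, 24), (5, 39, 26, 29, 16, 25, 24), (5, 39, 26, 29, 2, 2, 24), (5, 39, 26, 29, 8, 14, 24), (6, 20, 15, 29, 16, 25, 24), (6, 20, 15, 29, 2, 2, 24), (6, 20, 15, 29, 8, 14, 24)}.
π_{C, B, A} gives {(13, 34, 20), (15, 20, 6), (26, 39, 5), (32, 1, 11), (7, 12, 37)} (10 duplicate(s) eliminated).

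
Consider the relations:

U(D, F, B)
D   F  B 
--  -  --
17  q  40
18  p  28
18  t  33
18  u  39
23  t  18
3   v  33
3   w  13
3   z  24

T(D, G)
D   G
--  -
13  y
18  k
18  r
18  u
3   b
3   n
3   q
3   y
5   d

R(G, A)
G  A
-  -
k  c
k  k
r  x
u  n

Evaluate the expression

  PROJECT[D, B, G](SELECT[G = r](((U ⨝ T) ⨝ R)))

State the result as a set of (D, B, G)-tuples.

Natural join on D: {(18, p, 28, k), (18, p, 28, r), (18, p, 28, u), (18, t, 33, k), (18, t, 33, r), (18, t, 33, u), (18, u, 39, k), (18, u, 39, r), (18, u, 39, u), (3, v, 33, b), (3, v, 33, n), (3, v, 33, q), (3, v, 33, y), (3, w, 13, b), (3, w, 13, n), (3, w, 13, q), (3, w, 13, y), (3, z, 24, b), (3, z, 24, n), (3, z, 24, q), (3, z, 24, y)}
Natural join on G: {(18, p, 28, k, c), (18, p, 28, k, k), (18, p, 28, r, x), (18, p, 28, u, n), (18, t, 33, k, c), (18, t, 33, k, k), (18, t, 33, r, x), (18, t, 33, u, n), (18, u, 39, k, c), (18, u, 39, k, k), (18, u, 39, r, x), (18, u, 39, u, n)}
Filtering on G = r leaves {(18, p, 28, r, x), (18, t, 33, r, x), (18, u, 39, r, x)}.
π[D, B, G]: project onto (D, B, G) → {(18, 28, r), (18, 33, r), (18, 39, r)}

{(18, 28, r), (18, 33, r), (18, 39, r)}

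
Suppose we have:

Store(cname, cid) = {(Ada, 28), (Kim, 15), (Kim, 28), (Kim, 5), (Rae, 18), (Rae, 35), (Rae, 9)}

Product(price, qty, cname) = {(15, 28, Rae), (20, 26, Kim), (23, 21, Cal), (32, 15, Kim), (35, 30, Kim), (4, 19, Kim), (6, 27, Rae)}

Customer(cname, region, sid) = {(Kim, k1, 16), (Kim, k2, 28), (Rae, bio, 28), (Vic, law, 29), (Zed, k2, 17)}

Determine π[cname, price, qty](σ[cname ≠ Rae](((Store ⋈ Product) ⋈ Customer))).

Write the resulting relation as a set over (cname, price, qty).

Store ⋈ Product (natural join on cname): {(Kim, 15, 20, 26), (Kim, 15, 32, 15), (Kim, 15, 35, 30), (Kim, 15, 4, 19), (Kim, 28, 20, 26), (Kim, 28, 32, 15), (Kim, 28, 35, 30), (Kim, 28, 4, 19), (Kim, 5, 20, 26), (Kim, 5, 32, 15), (Kim, 5, 35, 30), (Kim, 5, 4, 19), (Rae, 18, 15, 28), (Rae, 18, 6, 27), (Rae, 35, 15, 28), (Rae, 35, 6, 27), (Rae, 9, 15, 28), (Rae, 9, 6, 27)}
(Store ⋈ Product) ⋈ Customer (natural join on cname): {(Kim, 15, 20, 26, k1, 16), (Kim, 15, 20, 26, k2, 28), (Kim, 15, 32, 15, k1, 16), (Kim, 15, 32, 15, k2, 28), (Kim, 15, 35, 30, k1, 16), (Kim, 15, 35, 30, k2, 28), (Kim, 15, 4, 19, k1, 16), (Kim, 15, 4, 19, k2, 28), (Kim, 28, 20, 26, k1, 16), (Kim, 28, 20, 26, k2, 28), (Kim, 28, 32, 15, k1, 16), (Kim, 28, 32, 15, k2, 28), (Kim, 28, 35, 30, k1, 16), (Kim, 28, 35, 30, k2, 28), (Kim, 28, 4, 19, k1, 16), (Kim, 28, 4, 19, k2, 28), (Kim, 5, 20, 26, k1, 16), (Kim, 5, 20, 26, k2, 28), (Kim, 5, 32, 15, k1, 16), (Kim, 5, 32, 15, k2, 28), (Kim, 5, 35, 30, k1, 16), (Kim, 5, 35, 30, k2, 28), (Kim, 5, 4, 19, k1, 16), (Kim, 5, 4, 19, k2, 28), (Rae, 18, 15, 28, bio, 28), (Rae, 18, 6, 27, bio, 28), (Rae, 35, 15, 28, bio, 28), (Rae, 35, 6, 27, bio, 28), (Rae, 9, 15, 28, bio, 28), (Rae, 9, 6, 27, bio, 28)}
Filtering on cname ≠ Rae leaves {(Kim, 15, 20, 26, k1, 16), (Kim, 15, 20, 26, k2, 28), (Kim, 15, 32, 15, k1, 16), (Kim, 15, 32, 15, k2, 28), (Kim, 15, 35, 30, k1, 16), (Kim, 15, 35, 30, k2, 28), (Kim, 15, 4, 19, k1, 16), (Kim, 15, 4, 19, k2, 28), (Kim, 28, 20, 26, k1, 16), (Kim, 28, 20, 26, k2, 28), (Kim, 28, 32, 15, k1, 16), (Kim, 28, 32, 15, k2, 28), (Kim, 28, 35, 30, k1, 16), (Kim, 28, 35, 30, k2, 28), (Kim, 28, 4, 19, k1, 16), (Kim, 28, 4, 19, k2, 28), (Kim, 5, 20, 26, k1, 16), (Kim, 5, 20, 26, k2, 28), (Kim, 5, 32, 15, k1, 16), (Kim, 5, 32, 15, k2, 28), (Kim, 5, 35, 30, k1, 16), (Kim, 5, 35, 30, k2, 28), (Kim, 5, 4, 19, k1, 16), (Kim, 5, 4, 19, k2, 28)}.
Keep only column(s) cname, price, qty (20 duplicate(s) eliminated): {(Kim, 20, 26), (Kim, 32, 15), (Kim, 35, 30), (Kim, 4, 19)}

{(Kim, 20, 26), (Kim, 32, 15), (Kim, 35, 30), (Kim, 4, 19)}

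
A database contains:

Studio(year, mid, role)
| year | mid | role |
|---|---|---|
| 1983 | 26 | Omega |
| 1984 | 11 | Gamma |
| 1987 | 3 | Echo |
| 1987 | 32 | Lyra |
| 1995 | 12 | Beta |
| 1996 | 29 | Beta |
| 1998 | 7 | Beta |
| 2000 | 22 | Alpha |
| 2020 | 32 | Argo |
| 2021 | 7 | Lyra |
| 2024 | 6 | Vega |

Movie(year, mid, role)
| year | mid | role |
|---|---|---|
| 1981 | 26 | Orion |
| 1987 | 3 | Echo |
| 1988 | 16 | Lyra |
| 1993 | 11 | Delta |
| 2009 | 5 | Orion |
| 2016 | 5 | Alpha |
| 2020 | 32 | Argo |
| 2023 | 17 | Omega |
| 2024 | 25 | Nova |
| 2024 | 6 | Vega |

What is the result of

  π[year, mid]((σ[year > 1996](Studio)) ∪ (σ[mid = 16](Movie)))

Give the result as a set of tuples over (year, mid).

{(1988, 16), (1998, 7), (2000, 22), (2020, 32), (2021, 7), (2024, 6)}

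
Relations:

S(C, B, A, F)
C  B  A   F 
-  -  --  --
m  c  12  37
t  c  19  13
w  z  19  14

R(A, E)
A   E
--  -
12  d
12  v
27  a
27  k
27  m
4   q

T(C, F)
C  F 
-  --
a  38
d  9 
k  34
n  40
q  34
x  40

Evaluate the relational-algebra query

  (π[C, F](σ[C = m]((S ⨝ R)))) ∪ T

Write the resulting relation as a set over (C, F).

S ⋈ R (natural join on A): {(m, c, 12, 37, d), (m, c, 12, 37, v)}
Filtering on C = m leaves {(m, c, 12, 37, d), (m, c, 12, 37, v)}.
π_{C, F} gives {(m, 37)} (1 duplicate(s) eliminated).
Set union of the two operands is {(a, 38), (d, 9), (k, 34), (m, 37), (n, 40), (q, 34), (x, 40)}.

{(a, 38), (d, 9), (k, 34), (m, 37), (n, 40), (q, 34), (x, 40)}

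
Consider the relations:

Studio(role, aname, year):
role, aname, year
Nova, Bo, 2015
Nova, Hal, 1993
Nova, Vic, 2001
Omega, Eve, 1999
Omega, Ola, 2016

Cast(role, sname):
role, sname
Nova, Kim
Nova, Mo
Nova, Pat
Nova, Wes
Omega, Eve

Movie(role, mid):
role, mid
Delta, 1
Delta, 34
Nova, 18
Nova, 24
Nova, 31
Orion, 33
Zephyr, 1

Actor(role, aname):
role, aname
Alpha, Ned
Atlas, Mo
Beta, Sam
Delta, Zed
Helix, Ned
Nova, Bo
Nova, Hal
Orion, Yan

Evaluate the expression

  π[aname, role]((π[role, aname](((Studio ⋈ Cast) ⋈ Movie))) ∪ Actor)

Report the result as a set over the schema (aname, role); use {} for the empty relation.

{(Bo, Nova), (Hal, Nova), (Mo, Atlas), (Ned, Alpha), (Ned, Helix), (Sam, Beta), (Vic, Nova), (Yan, Orion), (Zed, Delta)}

Joining Studio and Cast on role yields {(Nova, Bo, 2015, Kim), (Nova, Bo, 2015, Mo), (Nova, Bo, 2015, Pat), (Nova, Bo, 2015, Wes), (Nova, Hal, 1993, Kim), (Nova, Hal, 1993, Mo), (Nova, Hal, 1993, Pat), (Nova, Hal, 1993, Wes), (Nova, Vic, 2001, Kim), (Nova, Vic, 2001, Mo), (Nova, Vic, 2001, Pat), (Nova, Vic, 2001, Wes), (Omega, Eve, 1999, Eve), (Omega, Ola, 2016, Eve)}.
Joining (Studio ⋈ Cast) and Movie on role yields {(Nova, Bo, 2015, Kim, 18), (Nova, Bo, 2015, Kim, 24), (Nova, Bo, 2015, Kim, 31), (Nova, Bo, 2015, Mo, 18), (Nova, Bo, 2015, Mo, 24), (Nova, Bo, 2015, Mo, 31), (Nova, Bo, 2015, Pat, 18), (Nova, Bo, 2015, Pat, 24), (Nova, Bo, 2015, Pat, 31), (Nova, Bo, 2015, Wes, 18), (Nova, Bo, 2015, Wes, 24), (Nova, Bo, 2015, Wes, 31), (Nova, Hal, 1993, Kim, 18), (Nova, Hal, 1993, Kim, 24), (Nova, Hal, 1993, Kim, 31), (Nova, Hal, 1993, Mo, 18), (Nova, Hal, 1993, Mo, 24), (Nova, Hal, 1993, Mo, 31), (Nova, Hal, 1993, Pat, 18), (Nova, Hal, 1993, Pat, 24), (Nova, Hal, 1993, Pat, 31), (Nova, Hal, 1993, Wes, 18), (Nova, Hal, 1993, Wes, 24), (Nova, Hal, 1993, Wes, 31), (Nova, Vic, 2001, Kim, 18), (Nova, Vic, 2001, Kim, 24), (Nova, Vic, 2001, Kim, 31), (Nova, Vic, 2001, Mo, 18), (Nova, Vic, 2001, Mo, 24), (Nova, Vic, 2001, Mo, 31), (Nova, Vic, 2001, Pat, 18), (Nova, Vic, 2001, Pat, 24), (Nova, Vic, 2001, Pat, 31), (Nova, Vic, 2001, Wes, 18), (Nova, Vic, 2001, Wes, 24), (Nova, Vic, 2001, Wes, 31)}.
Projecting to role, aname (33 duplicate(s) eliminated): {(Nova, Bo), (Nova, Hal), (Nova, Vic)}
Set union of the two operands is {(Alpha, Ned), (Atlas, Mo), (Beta, Sam), (Delta, Zed), (Helix, Ned), (Nova, Bo), (Nova, Hal), (Nova, Vic), (Orion, Yan)}.
Projecting to aname, role: {(Bo, Nova), (Hal, Nova), (Mo, Atlas), (Ned, Alpha), (Ned, Helix), (Sam, Beta), (Vic, Nova), (Yan, Orion), (Zed, Delta)}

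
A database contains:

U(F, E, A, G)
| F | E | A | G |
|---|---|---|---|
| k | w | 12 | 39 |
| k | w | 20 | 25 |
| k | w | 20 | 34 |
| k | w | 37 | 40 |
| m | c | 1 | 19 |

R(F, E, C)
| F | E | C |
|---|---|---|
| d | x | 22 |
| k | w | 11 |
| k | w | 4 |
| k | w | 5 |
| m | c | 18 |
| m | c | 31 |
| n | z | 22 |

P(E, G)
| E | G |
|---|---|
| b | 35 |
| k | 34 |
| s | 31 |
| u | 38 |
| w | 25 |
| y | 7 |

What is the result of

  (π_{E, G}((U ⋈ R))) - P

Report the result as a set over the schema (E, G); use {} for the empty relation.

{(c, 19), (w, 34), (w, 39), (w, 40)}

Natural join on F, E: {(k, w, 12, 39, 11), (k, w, 12, 39, 4), (k, w, 12, 39, 5), (k, w, 20, 25, 11), (k, w, 20, 25, 4), (k, w, 20, 25, 5), (k, w, 20, 34, 11), (k, w, 20, 34, 4), (k, w, 20, 34, 5), (k, w, 37, 40, 11), (k, w, 37, 40, 4), (k, w, 37, 40, 5), (m, c, 1, 19, 18), (m, c, 1, 19, 31)}
π[E, G]: project onto (E, G) (9 duplicate(s) eliminated) → {(c, 19), (w, 25), (w, 34), (w, 39), (w, 40)}
Set difference of the two operands is {(c, 19), (w, 34), (w, 39), (w, 40)}.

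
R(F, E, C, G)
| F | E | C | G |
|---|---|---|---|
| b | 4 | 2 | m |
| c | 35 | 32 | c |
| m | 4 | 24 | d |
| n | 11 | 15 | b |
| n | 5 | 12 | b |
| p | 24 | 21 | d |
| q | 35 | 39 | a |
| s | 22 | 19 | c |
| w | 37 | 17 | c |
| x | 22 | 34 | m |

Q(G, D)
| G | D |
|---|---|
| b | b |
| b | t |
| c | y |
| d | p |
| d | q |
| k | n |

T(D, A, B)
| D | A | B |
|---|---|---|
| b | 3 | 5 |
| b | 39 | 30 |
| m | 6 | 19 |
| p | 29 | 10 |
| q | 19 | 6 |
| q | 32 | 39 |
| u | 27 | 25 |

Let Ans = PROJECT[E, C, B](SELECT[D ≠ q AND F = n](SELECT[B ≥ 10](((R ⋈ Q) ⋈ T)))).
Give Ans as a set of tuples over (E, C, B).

R ⋈ Q (natural join on G): {(c, 35, 32, c, y), (m, 4, 24, d, p), (m, 4, 24, d, q), (n, 11, 15, b, b), (n, 11, 15, b, t), (n, 5, 12, b, b), (n, 5, 12, b, t), (p, 24, 21, d, p), (p, 24, 21, d, q), (s, 22, 19, c, y), (w, 37, 17, c, y)}
(R ⋈ Q) ⋈ T (natural join on D): {(m, 4, 24, d, p, 29, 10), (m, 4, 24, d, q, 19, 6), (m, 4, 24, d, q, 32, 39), (n, 11, 15, b, b, 3, 5), (n, 11, 15, b, b, 39, 30), (n, 5, 12, b, b, 3, 5), (n, 5, 12, b, b, 39, 30), (p, 24, 21, d, p, 29, 10), (p, 24, 21, d, q, 19, 6), (p, 24, 21, d, q, 32, 39)}
Selection B ≥ 10: {(m, 4, 24, d, p, 29, 10), (m, 4, 24, d, q, 32, 39), (n, 11, 15, b, b, 39, 30), (n, 5, 12, b, b, 39, 30), (p, 24, 21, d, p, 29, 10), (p, 24, 21, d, q, 32, 39)}
Selection D ≠ q AND F = n: {(n, 11, 15, b, b, 39, 30), (n, 5, 12, b, b, 39, 30)}
Projecting to E, C, B: {(11, 15, 30), (5, 12, 30)}

{(11, 15, 30), (5, 12, 30)}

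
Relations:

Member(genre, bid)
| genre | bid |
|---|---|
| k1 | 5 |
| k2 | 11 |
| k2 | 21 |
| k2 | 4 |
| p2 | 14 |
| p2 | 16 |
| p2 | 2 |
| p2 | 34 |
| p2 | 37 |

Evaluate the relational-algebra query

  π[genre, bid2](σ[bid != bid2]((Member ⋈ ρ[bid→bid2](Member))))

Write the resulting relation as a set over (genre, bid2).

ρ[bid→bid2]: schema becomes (genre, bid2); tuples unchanged.
Member ⋈ ρ[bid→bid2](Member) (natural join on genre): {(k1, 5, 5), (k2, 11, 11), (k2, 11, 21), (k2, 11, 4), (k2, 21, 11), (k2, 21, 21), (k2, 21, 4), (k2, 4, 11), (k2, 4, 21), (k2, 4, 4), (p2, 14, 14), (p2, 14, 16), (p2, 14, 2), (p2, 14, 34), (p2, 14, 37), (p2, 16, 14), (p2, 16, 16), (p2, 16, 2), (p2, 16, 34), (p2, 16, 37), (p2, 2, 14), (p2, 2, 16), (p2, 2, 2), (p2, 2, 34), (p2, 2, 37), (p2, 34, 14), (p2, 34, 16), (p2, 34, 2), (p2, 34, 34), (p2, 34, 37), (p2, 37, 14), (p2, 37, 16), (p2, 37, 2), (p2, 37, 34), (p2, 37, 37)}
Apply σ_{bid != bid2}; surviving tuples: {(k2, 11, 21), (k2, 11, 4), (k2, 21, 11), (k2, 21, 4), (k2, 4, 11), (k2, 4, 21), (p2, 14, 16), (p2, 14, 2), (p2, 14, 34), (p2, 14, 37), (p2, 16, 14), (p2, 16, 2), (p2, 16, 34), (p2, 16, 37), (p2, 2, 14), (p2, 2, 16), (p2, 2, 34), (p2, 2, 37), (p2, 34, 14), (p2, 34, 16), (p2, 34, 2), (p2, 34, 37), (p2, 37, 14), (p2, 37, 16), (p2, 37, 2), (p2, 37, 34)}
Keep only column(s) genre, bid2 (18 duplicate(s) eliminated): {(k2, 11), (k2, 21), (k2, 4), (p2, 14), (p2, 16), (p2, 2), (p2, 34), (p2, 37)}

{(k2, 11), (k2, 21), (k2, 4), (p2, 14), (p2, 16), (p2, 2), (p2, 34), (p2, 37)}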